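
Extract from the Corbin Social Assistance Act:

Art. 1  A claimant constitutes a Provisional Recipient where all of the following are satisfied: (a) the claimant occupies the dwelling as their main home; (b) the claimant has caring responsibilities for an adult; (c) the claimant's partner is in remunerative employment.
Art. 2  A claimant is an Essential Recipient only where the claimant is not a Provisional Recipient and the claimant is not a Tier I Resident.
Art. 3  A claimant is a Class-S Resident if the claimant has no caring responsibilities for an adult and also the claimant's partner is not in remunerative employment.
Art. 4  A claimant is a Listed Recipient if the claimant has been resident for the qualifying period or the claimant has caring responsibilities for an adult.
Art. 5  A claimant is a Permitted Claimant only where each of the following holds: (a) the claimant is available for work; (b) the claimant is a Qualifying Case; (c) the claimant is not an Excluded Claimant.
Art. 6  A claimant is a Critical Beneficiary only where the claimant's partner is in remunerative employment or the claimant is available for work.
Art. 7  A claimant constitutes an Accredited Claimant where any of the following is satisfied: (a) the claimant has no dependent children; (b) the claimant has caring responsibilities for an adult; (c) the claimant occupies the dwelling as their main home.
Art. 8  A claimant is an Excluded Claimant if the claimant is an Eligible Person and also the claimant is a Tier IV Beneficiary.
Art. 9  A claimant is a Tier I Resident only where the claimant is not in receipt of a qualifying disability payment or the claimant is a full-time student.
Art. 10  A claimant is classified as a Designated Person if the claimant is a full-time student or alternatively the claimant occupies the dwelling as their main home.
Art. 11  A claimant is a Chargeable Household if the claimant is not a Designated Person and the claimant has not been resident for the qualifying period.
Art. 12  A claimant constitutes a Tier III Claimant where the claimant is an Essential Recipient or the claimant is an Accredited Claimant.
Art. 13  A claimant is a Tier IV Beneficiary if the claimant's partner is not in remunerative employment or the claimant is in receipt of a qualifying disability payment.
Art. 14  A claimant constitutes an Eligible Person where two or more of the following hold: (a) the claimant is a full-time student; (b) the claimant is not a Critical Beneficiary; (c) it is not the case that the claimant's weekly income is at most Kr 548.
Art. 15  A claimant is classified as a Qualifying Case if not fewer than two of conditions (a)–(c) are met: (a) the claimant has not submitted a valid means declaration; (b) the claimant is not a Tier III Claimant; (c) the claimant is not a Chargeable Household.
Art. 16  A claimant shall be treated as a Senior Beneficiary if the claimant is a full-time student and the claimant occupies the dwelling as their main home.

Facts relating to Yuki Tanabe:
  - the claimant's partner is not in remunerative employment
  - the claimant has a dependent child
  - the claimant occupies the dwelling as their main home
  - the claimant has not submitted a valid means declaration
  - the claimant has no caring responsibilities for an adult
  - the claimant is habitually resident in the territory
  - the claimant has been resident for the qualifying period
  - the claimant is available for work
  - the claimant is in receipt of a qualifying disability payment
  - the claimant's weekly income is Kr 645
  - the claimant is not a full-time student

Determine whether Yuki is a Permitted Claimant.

Yes

article 1 — Provisional Recipient: [the claimant occupies the dwelling as their main home? yes] AND [the claimant has caring responsibilities for an adult? no] AND [the claimant's partner is in remunerative employment? no] → not satisfied.
article 9 — Tier I Resident: [the claimant is not in receipt of a qualifying disability payment? no] OR [the claimant is a full-time student? no] → not satisfied.
article 2 — Essential Recipient: [not a Provisional Recipient (article 1)? yes] AND [not a Tier I Resident (article 9)? yes] → satisfied.
article 7 — Accredited Claimant: [the claimant has no dependent children? no] OR [the claimant has caring responsibilities for an adult? no] OR [the claimant occupies the dwelling as their main home? yes] → satisfied.
article 12 — Tier III Claimant: [Essential Recipient (article 2)? yes] OR [Accredited Claimant (article 7)? yes] → satisfied.
article 10 — Designated Person: [the claimant is a full-time student? no] OR [the claimant occupies the dwelling as their main home? yes] → satisfied.
article 11 — Chargeable Household: [not a Designated Person (article 10)? no] AND [the claimant has not been resident for the qualifying period? no] → not satisfied.
article 15 — Qualifying Case: the claimant has not submitted a valid means declaration? yes; not a Tier III Claimant (article 12)? no; not a Chargeable Household (article 11)? yes — 2 of 3 hold (need ≥2) → satisfied.
article 6 — Critical Beneficiary: [the claimant's partner is in remunerative employment? no] OR [the claimant is available for work? yes] → satisfied.
article 14 — Eligible Person: the claimant is a full-time student? no; not a Critical Beneficiary (article 6)? no; claimant's weekly income: Kr 645 ≤ Kr 548? no, so negated condition yes — 1 of 3 hold (need ≥2) → not satisfied.
article 13 — Tier IV Beneficiary: [the claimant's partner is not in remunerative employment? yes] OR [the claimant is in receipt of a qualifying disability payment? yes] → satisfied.
article 8 — Excluded Claimant: [Eligible Person (article 14)? no] AND [Tier IV Beneficiary (article 13)? yes] → not satisfied.
article 5 — Permitted Claimant: [the claimant is available for work? yes] AND [Qualifying Case (article 15)? yes] AND [not an Excluded Claimant (article 8)? yes] → satisfied.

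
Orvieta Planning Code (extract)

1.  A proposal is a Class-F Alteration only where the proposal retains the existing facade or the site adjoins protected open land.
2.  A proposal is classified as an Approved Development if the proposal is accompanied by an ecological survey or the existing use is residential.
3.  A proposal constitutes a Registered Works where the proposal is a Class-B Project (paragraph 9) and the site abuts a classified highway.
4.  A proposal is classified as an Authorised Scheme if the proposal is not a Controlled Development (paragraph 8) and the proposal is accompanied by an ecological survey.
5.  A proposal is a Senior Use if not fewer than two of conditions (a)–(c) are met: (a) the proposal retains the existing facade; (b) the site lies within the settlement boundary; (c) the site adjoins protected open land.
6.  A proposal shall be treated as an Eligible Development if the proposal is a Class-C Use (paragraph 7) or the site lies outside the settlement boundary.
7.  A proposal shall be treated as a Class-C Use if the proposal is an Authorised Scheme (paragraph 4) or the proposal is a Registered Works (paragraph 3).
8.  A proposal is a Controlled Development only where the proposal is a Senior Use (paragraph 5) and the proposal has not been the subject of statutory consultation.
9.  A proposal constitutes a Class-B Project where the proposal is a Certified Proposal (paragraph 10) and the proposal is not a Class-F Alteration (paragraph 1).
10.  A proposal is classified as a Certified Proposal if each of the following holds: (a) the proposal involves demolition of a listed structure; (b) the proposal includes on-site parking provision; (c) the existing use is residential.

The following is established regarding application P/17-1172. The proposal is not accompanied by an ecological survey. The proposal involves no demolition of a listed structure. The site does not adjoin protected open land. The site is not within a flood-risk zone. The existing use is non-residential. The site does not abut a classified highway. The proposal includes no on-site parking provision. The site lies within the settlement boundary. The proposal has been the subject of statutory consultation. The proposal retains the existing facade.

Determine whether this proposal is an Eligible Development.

paragraph 5 — Senior Use: the proposal retains the existing facade? yes; the site lies within the settlement boundary? yes; the site adjoins protected open land? no — 2 of 3 hold (need ≥2) → satisfied.
paragraph 8 — Controlled Development: [Senior Use (paragraph 5)? yes] AND [the proposal has not been the subject of statutory consultation? no] → not satisfied.
paragraph 4 — Authorised Scheme: [not a Controlled Development (paragraph 8)? yes] AND [the proposal is accompanied by an ecological survey? no] → not satisfied.
paragraph 10 — Certified Proposal: [the proposal involves demolition of a listed structure? no] AND [the proposal includes on-site parking provision? no] AND [the existing use is residential? no] → not satisfied.
paragraph 1 — Class-F Alteration: [the proposal retains the existing facade? yes] OR [the site adjoins protected open land? no] → satisfied.
paragraph 9 — Class-B Project: [Certified Proposal (paragraph 10)? no] AND [not a Class-F Alteration (paragraph 1)? no] → not satisfied.
paragraph 3 — Registered Works: [Class-B Project (paragraph 9)? no] AND [the site abuts a classified highway? no] → not satisfied.
paragraph 7 — Class-C Use: [Authorised Scheme (paragraph 4)? no] OR [Registered Works (paragraph 3)? no] → not satisfied.
paragraph 6 — Eligible Development: [Class-C Use (paragraph 7)? no] OR [the site lies outside the settlement boundary? no] → not satisfied.

No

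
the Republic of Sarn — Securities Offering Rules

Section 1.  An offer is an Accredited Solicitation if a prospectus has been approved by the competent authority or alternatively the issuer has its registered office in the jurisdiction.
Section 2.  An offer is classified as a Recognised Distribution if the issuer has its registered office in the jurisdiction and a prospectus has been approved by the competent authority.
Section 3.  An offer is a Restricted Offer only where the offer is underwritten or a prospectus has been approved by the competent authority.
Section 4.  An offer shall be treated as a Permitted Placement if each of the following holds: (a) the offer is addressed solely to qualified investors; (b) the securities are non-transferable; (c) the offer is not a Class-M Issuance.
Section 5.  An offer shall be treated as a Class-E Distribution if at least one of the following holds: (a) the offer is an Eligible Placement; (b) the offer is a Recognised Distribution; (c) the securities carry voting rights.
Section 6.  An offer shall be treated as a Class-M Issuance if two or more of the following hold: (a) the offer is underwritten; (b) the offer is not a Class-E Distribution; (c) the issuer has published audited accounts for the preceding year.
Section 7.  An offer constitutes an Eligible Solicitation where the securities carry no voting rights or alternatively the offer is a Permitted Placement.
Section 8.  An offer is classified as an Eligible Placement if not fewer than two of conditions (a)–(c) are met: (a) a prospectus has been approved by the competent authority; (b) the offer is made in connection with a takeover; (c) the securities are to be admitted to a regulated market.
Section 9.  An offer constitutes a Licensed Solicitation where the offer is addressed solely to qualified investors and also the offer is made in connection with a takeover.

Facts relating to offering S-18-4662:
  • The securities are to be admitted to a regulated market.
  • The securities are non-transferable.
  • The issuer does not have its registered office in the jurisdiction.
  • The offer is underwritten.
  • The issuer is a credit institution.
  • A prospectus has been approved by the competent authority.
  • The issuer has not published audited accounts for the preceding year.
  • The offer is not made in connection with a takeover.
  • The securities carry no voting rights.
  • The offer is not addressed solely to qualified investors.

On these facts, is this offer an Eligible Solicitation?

Yes

section 8 — Eligible Placement: a prospectus has been approved by the competent authority? yes; the offer is made in connection with a takeover? no; the securities are to be admitted to a regulated market? yes — 2 of 3 hold (need ≥2) → satisfied.
section 2 — Recognised Distribution: [the issuer has its registered office in the jurisdiction? no] AND [a prospectus has been approved by the competent authority? yes] → not satisfied.
section 5 — Class-E Distribution: [Eligible Placement (section 8)? yes] OR [Recognised Distribution (section 2)? no] OR [the securities carry voting rights? no] → satisfied.
section 6 — Class-M Issuance: the offer is underwritten? yes; not a Class-E Distribution (section 5)? no; the issuer has published audited accounts for the preceding year? no — 1 of 3 hold (need ≥2) → not satisfied.
section 4 — Permitted Placement: [the offer is addressed solely to qualified investors? no] AND [the securities are non-transferable? yes] AND [not a Class-M Issuance (section 6)? yes] → not satisfied.
section 7 — Eligible Solicitation: [the securities carry no voting rights? yes] OR [Permitted Placement (section 4)? no] → satisfied.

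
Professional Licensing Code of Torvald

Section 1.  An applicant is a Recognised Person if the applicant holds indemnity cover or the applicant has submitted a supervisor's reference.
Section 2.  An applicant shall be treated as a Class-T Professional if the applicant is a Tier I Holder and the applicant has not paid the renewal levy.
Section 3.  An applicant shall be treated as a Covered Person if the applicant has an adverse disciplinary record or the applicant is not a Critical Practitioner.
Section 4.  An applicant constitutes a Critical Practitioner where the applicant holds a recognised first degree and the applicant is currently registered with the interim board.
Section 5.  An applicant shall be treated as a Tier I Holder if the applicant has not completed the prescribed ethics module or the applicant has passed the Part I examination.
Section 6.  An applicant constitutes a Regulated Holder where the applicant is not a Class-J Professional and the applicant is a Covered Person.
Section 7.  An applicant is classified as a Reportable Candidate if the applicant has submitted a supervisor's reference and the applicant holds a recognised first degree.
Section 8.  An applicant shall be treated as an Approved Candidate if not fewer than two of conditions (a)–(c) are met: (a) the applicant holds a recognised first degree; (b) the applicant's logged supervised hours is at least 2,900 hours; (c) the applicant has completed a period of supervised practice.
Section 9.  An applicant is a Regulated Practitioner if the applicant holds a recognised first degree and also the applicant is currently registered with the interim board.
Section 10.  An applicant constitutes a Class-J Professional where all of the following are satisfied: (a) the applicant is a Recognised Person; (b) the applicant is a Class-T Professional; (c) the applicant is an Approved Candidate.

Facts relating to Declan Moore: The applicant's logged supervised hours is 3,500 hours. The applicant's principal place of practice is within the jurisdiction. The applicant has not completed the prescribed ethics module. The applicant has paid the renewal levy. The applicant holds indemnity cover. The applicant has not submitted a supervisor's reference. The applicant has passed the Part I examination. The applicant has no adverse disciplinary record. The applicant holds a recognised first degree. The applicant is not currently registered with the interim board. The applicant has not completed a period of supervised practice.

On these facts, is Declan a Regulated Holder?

Yes

section 1 — Recognised Person: [the applicant holds indemnity cover? yes] OR [the applicant has submitted a supervisor's reference? no] → satisfied.
section 5 — Tier I Holder: [the applicant has not completed the prescribed ethics module? yes] OR [the applicant has passed the Part I examination? yes] → satisfied.
section 2 — Class-T Professional: [Tier I Holder (section 5)? yes] AND [the applicant has not paid the renewal levy? no] → not satisfied.
section 8 — Approved Candidate: the applicant holds a recognised first degree? yes; applicant's logged supervised hours: 3,500 hours ≥ 2,900 hours? yes; the applicant has completed a period of supervised practice? no — 2 of 3 hold (need ≥2) → satisfied.
section 10 — Class-J Professional: [Recognised Person (section 1)? yes] AND [Class-T Professional (section 2)? no] AND [Approved Candidate (section 8)? yes] → not satisfied.
section 4 — Critical Practitioner: [the applicant holds a recognised first degree? yes] AND [the applicant is currently registered with the interim board? no] → not satisfied.
section 3 — Covered Person: [the applicant has an adverse disciplinary record? no] OR [not a Critical Practitioner (section 4)? yes] → satisfied.
section 6 — Regulated Holder: [not a Class-J Professional (section 10)? yes] AND [Covered Person (section 3)? yes] → satisfied.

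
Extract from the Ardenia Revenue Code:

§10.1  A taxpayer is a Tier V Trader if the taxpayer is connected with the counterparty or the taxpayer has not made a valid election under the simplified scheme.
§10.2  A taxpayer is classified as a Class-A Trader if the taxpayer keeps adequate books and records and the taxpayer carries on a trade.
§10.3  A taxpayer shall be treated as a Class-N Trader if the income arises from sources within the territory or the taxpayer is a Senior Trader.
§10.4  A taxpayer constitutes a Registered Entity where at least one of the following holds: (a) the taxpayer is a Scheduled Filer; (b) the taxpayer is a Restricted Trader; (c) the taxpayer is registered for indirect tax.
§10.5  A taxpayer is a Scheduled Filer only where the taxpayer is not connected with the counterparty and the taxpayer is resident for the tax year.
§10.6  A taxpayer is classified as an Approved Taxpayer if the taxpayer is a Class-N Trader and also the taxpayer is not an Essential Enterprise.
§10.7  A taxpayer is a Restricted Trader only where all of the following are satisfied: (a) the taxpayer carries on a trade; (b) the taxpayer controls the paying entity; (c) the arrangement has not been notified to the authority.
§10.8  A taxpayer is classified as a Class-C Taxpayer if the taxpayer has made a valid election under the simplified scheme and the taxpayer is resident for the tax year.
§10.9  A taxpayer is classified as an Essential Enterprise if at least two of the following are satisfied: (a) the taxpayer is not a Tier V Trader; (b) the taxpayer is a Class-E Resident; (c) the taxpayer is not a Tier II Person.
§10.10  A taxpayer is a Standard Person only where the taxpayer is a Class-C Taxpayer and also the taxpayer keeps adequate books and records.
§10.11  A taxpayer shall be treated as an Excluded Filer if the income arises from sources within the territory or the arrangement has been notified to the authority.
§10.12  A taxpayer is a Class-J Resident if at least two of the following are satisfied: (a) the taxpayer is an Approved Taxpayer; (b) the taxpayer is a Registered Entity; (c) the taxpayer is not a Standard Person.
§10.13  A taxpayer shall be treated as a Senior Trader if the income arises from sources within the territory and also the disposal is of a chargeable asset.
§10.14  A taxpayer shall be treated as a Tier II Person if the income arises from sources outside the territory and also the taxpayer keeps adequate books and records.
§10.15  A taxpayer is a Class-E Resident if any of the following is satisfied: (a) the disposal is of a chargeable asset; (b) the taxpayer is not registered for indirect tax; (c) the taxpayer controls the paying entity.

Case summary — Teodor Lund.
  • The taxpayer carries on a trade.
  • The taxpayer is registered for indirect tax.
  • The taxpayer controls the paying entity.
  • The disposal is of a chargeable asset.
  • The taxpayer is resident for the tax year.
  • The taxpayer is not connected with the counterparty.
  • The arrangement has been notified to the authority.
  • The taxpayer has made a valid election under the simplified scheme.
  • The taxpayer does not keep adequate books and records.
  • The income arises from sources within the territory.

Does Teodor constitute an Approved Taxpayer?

§10.13 — Senior Trader: [the income arises from sources within the territory? yes] AND [the disposal is of a chargeable asset? yes] → satisfied.
§10.3 — Class-N Trader: [the income arises from sources within the territory? yes] OR [Senior Trader (§10.13)? yes] → satisfied.
§10.1 — Tier V Trader: [the taxpayer is connected with the counterparty? no] OR [the taxpayer has not made a valid election under the simplified scheme? no] → not satisfied.
§10.15 — Class-E Resident: [the disposal is of a chargeable asset? yes] OR [the taxpayer is not registered for indirect tax? no] OR [the taxpayer controls the paying entity? yes] → satisfied.
§10.14 — Tier II Person: [the income arises from sources outside the territory? no] AND [the taxpayer keeps adequate books and records? no] → not satisfied.
§10.9 — Essential Enterprise: not a Tier V Trader (§10.1)? yes; Class-E Resident (§10.15)? yes; not a Tier II Person (§10.14)? yes — 3 of 3 hold (need ≥2) → satisfied.
§10.6 — Approved Taxpayer: [Class-N Trader (§10.3)? yes] AND [not an Essential Enterprise (§10.9)? no] → not satisfied.

No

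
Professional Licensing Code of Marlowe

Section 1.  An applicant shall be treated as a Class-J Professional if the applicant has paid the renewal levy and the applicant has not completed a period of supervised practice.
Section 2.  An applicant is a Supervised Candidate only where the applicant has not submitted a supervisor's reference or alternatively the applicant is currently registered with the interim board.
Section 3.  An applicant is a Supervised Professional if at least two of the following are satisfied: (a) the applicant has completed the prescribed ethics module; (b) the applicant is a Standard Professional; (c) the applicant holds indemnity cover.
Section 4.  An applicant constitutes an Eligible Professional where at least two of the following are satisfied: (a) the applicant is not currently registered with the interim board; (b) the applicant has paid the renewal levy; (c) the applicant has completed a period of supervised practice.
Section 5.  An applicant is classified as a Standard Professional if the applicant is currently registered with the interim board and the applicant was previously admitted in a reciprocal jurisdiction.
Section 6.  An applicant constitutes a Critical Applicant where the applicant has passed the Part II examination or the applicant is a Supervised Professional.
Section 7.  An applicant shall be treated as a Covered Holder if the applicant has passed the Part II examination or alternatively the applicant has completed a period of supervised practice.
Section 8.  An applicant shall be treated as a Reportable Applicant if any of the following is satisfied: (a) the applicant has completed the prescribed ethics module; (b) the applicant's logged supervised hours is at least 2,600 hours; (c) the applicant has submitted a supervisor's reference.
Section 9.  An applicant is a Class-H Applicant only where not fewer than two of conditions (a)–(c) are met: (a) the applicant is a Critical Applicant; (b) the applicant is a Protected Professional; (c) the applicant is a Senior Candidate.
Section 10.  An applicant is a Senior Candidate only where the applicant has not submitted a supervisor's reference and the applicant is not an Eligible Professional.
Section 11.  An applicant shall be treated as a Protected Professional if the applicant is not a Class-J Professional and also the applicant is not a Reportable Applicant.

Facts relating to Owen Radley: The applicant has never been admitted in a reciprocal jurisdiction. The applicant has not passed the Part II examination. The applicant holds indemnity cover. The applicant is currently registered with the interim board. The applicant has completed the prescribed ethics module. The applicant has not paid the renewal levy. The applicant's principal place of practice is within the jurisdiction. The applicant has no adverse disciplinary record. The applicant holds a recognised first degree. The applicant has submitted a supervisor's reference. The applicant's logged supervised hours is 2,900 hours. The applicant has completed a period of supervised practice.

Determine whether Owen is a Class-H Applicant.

No

section 5 — Standard Professional: [the applicant is currently registered with the interim board? yes] AND [the applicant was previously admitted in a reciprocal jurisdiction? no] → not satisfied.
section 3 — Supervised Professional: the applicant has completed the prescribed ethics module? yes; Standard Professional (section 5)? no; the applicant holds indemnity cover? yes — 2 of 3 hold (need ≥2) → satisfied.
section 6 — Critical Applicant: [the applicant has passed the Part II examination? no] OR [Supervised Professional (section 3)? yes] → satisfied.
section 1 — Class-J Professional: [the applicant has paid the renewal levy? no] AND [the applicant has not completed a period of supervised practice? no] → not satisfied.
section 8 — Reportable Applicant: [the applicant has completed the prescribed ethics module? yes] OR [applicant's logged supervised hours: 2,900 hours ≥ 2,600 hours? yes] OR [the applicant has submitted a supervisor's reference? yes] → satisfied.
section 11 — Protected Professional: [not a Class-J Professional (section 1)? yes] AND [not a Reportable Applicant (section 8)? no] → not satisfied.
section 4 — Eligible Professional: the applicant is not currently registered with the interim board? no; the applicant has paid the renewal levy? no; the applicant has completed a period of supervised practice? yes — 1 of 3 hold (need ≥2) → not satisfied.
section 10 — Senior Candidate: [the applicant has not submitted a supervisor's reference? no] AND [not an Eligible Professional (section 4)? yes] → not satisfied.
section 9 — Class-H Applicant: Critical Applicant (section 6)? yes; Protected Professional (section 11)? no; Senior Candidate (section 10)? no — 1 of 3 hold (need ≥2) → not satisfied.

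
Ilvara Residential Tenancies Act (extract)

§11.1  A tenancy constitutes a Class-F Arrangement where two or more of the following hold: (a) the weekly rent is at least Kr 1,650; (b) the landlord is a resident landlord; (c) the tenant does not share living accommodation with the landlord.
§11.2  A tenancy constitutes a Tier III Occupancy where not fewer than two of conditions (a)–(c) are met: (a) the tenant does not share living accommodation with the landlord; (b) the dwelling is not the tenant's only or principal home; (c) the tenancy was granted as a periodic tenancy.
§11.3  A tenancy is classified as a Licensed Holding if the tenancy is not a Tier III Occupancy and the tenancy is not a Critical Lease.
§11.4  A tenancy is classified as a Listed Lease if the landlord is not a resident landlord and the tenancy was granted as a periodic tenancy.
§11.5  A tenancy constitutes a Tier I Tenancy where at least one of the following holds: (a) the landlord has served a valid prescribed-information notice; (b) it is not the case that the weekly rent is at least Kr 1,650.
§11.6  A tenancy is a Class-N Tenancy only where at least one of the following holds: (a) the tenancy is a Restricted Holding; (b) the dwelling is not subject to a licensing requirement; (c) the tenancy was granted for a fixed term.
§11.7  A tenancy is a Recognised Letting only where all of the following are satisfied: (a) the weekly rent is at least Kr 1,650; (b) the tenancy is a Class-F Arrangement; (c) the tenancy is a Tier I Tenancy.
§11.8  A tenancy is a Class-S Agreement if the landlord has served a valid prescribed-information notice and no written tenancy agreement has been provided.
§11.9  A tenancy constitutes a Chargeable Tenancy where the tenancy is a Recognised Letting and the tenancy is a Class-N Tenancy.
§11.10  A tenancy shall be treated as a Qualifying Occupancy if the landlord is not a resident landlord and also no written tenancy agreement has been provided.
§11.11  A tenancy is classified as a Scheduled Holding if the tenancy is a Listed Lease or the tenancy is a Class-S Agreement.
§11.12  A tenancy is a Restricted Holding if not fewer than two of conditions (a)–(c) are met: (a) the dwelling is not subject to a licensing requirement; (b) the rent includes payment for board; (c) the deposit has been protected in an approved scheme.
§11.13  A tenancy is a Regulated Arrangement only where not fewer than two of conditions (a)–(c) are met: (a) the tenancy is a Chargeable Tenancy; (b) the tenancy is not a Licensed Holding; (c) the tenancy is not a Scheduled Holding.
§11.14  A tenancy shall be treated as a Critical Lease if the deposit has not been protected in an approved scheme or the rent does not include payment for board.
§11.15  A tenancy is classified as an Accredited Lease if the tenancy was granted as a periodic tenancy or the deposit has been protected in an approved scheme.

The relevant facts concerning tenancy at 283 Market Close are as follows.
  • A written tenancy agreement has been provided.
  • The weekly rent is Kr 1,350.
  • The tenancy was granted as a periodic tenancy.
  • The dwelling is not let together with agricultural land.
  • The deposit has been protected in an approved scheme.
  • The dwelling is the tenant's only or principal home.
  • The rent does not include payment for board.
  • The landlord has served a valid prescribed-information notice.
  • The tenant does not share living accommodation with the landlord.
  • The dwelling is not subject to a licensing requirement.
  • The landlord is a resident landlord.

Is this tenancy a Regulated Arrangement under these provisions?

Yes

Under §11.1: weekly rent: Kr 1,350 ≥ Kr 1,650? no; the landlord is a resident landlord? yes; the tenant does not share living accommodation with the landlord? yes — 2 of 3 hold (need ≥2) → satisfied.
Under §11.5: the landlord has served a valid prescribed-information notice? yes; or weekly rent: Kr 1,350 ≥ Kr 1,650? no, so negated condition yes. So the tenancy is a Tier I Tenancy.
Under §11.7: weekly rent: Kr 1,350 ≥ Kr 1,650? no; and Class-F Arrangement (§11.1)? yes; and Tier I Tenancy (§11.5)? yes. So the tenancy is not a Recognised Letting.
Under §11.12: the dwelling is not subject to a licensing requirement? yes; the rent includes payment for board? no; the deposit has been protected in an approved scheme? yes — 2 of 3 hold (need ≥2) → satisfied.
Under §11.6: Restricted Holding (§11.12)? yes; or the dwelling is not subject to a licensing requirement? yes; or the tenancy was granted for a fixed term? no. So the tenancy is a Class-N Tenancy.
Under §11.9: Recognised Letting (§11.7)? no; and Class-N Tenancy (§11.6)? yes. So the tenancy is not a Chargeable Tenancy.
Under §11.2: the tenant does not share living accommodation with the landlord? yes; the dwelling is not the tenant's only or principal home? no; the tenancy was granted as a periodic tenancy? yes — 2 of 3 hold (need ≥2) → satisfied.
Under §11.14: the deposit has not been protected in an approved scheme? no; or the rent does not include payment for board? yes. So the tenancy is a Critical Lease.
Under §11.3: not a Tier III Occupancy (§11.2)? no; and not a Critical Lease (§11.14)? no. So the tenancy is not a Licensed Holding.
Under §11.4: the landlord is not a resident landlord? no; and the tenancy was granted as a periodic tenancy? yes. So the tenancy is not a Listed Lease.
Under §11.8: the landlord has served a valid prescribed-information notice? yes; and no written tenancy agreement has been provided? no. So the tenancy is not a Class-S Agreement.
Under §11.11: Listed Lease (§11.4)? no; or Class-S Agreement (§11.8)? no. So the tenancy is not a Scheduled Holding.
Under §11.13: Chargeable Tenancy (§11.9)? no; not a Licensed Holding (§11.3)? yes; not a Scheduled Holding (§11.11)? yes — 2 of 3 hold (need ≥2) → satisfied.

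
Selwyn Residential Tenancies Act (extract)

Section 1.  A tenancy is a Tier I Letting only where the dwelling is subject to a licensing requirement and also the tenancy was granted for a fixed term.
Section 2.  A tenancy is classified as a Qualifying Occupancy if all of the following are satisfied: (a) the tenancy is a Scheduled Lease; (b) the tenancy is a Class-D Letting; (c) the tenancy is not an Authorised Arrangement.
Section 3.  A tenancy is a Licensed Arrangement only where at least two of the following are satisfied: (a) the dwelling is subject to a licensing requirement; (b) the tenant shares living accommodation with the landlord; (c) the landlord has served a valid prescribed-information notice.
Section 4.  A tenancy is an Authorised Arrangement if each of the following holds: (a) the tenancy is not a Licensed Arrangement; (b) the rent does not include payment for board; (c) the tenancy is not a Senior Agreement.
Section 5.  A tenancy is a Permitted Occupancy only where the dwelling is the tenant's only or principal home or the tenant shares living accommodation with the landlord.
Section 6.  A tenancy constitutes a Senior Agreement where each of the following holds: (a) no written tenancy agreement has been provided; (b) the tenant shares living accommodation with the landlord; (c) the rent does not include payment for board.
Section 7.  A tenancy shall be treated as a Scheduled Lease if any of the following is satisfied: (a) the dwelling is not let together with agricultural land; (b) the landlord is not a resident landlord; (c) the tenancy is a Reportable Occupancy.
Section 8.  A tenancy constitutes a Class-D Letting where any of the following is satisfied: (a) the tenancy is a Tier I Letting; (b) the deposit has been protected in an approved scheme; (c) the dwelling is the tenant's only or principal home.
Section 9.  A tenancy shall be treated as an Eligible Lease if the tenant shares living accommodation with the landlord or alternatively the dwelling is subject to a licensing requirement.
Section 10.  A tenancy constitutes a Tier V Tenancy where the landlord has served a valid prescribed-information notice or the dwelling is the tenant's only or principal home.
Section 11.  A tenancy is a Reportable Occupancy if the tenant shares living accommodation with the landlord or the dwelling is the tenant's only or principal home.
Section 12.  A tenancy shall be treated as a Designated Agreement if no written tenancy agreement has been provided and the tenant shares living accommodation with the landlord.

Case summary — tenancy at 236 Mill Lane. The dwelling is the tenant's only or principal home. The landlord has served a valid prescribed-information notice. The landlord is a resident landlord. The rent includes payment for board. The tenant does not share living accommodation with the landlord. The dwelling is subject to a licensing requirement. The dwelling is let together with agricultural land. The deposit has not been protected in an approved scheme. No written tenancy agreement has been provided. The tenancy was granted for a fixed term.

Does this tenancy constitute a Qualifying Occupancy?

Yes

section 11 — Reportable Occupancy: [the tenant shares living accommodation with the landlord? no] OR [the dwelling is the tenant's only or principal home? yes] → satisfied.
section 7 — Scheduled Lease: [the dwelling is not let together with agricultural land? no] OR [the landlord is not a resident landlord? no] OR [Reportable Occupancy (section 11)? yes] → satisfied.
section 1 — Tier I Letting: [the dwelling is subject to a licensing requirement? yes] AND [the tenancy was granted for a fixed term? yes] → satisfied.
section 8 — Class-D Letting: [Tier I Letting (section 1)? yes] OR [the deposit has been protected in an approved scheme? no] OR [the dwelling is the tenant's only or principal home? yes] → satisfied.
section 3 — Licensed Arrangement: the dwelling is subject to a licensing requirement? yes; the tenant shares living accommodation with the landlord? no; the landlord has served a valid prescribed-information notice? yes — 2 of 3 hold (need ≥2) → satisfied.
section 6 — Senior Agreement: [no written tenancy agreement has been provided? yes] AND [the tenant shares living accommodation with the landlord? no] AND [the rent does not include payment for board? no] → not satisfied.
section 4 — Authorised Arrangement: [not a Licensed Arrangement (section 3)? no] AND [the rent does not include payment for board? no] AND [not a Senior Agreement (section 6)? yes] → not satisfied.
section 2 — Qualifying Occupancy: [Scheduled Lease (section 7)? yes] AND [Class-D Letting (section 8)? yes] AND [not an Authorised Arrangement (section 4)? yes] → satisfied.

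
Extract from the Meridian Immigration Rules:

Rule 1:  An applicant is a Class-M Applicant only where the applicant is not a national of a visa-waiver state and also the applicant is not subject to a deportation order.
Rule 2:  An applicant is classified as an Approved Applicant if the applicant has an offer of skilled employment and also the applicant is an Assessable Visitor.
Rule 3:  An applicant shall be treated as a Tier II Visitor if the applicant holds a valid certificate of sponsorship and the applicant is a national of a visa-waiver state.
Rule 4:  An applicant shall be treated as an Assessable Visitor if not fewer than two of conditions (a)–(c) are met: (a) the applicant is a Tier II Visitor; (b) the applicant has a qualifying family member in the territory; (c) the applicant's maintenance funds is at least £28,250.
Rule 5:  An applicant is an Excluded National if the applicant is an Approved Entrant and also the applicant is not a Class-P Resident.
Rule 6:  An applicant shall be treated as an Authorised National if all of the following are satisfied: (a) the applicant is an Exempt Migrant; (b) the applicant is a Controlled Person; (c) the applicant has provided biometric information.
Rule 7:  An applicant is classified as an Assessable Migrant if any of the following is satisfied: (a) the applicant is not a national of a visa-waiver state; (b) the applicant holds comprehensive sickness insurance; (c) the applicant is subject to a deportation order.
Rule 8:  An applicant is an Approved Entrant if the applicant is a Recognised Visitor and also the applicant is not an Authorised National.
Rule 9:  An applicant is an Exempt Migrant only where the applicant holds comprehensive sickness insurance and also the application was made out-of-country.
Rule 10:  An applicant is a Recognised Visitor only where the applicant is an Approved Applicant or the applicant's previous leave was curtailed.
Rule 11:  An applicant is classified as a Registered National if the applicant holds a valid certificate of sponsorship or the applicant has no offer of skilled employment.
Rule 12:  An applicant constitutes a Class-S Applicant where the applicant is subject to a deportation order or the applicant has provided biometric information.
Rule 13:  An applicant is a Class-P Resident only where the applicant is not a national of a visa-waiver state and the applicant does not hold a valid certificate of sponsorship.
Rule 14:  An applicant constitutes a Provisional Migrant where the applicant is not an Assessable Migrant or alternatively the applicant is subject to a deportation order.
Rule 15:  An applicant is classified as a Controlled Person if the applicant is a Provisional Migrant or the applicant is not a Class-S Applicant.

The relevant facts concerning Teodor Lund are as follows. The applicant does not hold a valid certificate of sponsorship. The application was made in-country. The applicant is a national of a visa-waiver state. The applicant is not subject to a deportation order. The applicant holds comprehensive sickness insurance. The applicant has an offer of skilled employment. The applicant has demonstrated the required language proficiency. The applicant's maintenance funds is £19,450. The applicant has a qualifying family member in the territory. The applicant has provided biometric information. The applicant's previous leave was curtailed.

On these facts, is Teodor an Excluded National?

Yes

rule 3 — Tier II Visitor: [the applicant holds a valid certificate of sponsorship? no] AND [the applicant is a national of a visa-waiver state? yes] → not satisfied.
rule 4 — Assessable Visitor: Tier II Visitor (rule 3)? no; the applicant has a qualifying family member in the territory? yes; applicant's maintenance funds: £19,450 ≥ £28,250? no — 1 of 3 hold (need ≥2) → not satisfied.
rule 2 — Approved Applicant: [the applicant has an offer of skilled employment? yes] AND [Assessable Visitor (rule 4)? no] → not satisfied.
rule 10 — Recognised Visitor: [Approved Applicant (rule 2)? no] OR [the applicant's previous leave was curtailed? yes] → satisfied.
rule 9 — Exempt Migrant: [the applicant holds comprehensive sickness insurance? yes] AND [the application was made out-of-country? no] → not satisfied.
rule 7 — Assessable Migrant: [the applicant is not a national of a visa-waiver state? no] OR [the applicant holds comprehensive sickness insurance? yes] OR [the applicant is subject to a deportation order? no] → satisfied.
rule 14 — Provisional Migrant: [not an Assessable Migrant (rule 7)? no] OR [the applicant is subject to a deportation order? no] → not satisfied.
rule 12 — Class-S Applicant: [the applicant is subject to a deportation order? no] OR [the applicant has provided biometric information? yes] → satisfied.
rule 15 — Controlled Person: [Provisional Migrant (rule 14)? no] OR [not a Class-S Applicant (rule 12)? no] → not satisfied.
rule 6 — Authorised National: [Exempt Migrant (rule 9)? no] AND [Controlled Person (rule 15)? no] AND [the applicant has provided biometric information? yes] → not satisfied.
rule 8 — Approved Entrant: [Recognised Visitor (rule 10)? yes] AND [not an Authorised National (rule 6)? yes] → satisfied.
rule 13 — Class-P Resident: [the applicant is not a national of a visa-waiver state? no] AND [the applicant does not hold a valid certificate of sponsorship? yes] → not satisfied.
rule 5 — Excluded National: [Approved Entrant (rule 8)? yes] AND [not a Class-P Resident (rule 13)? yes] → satisfied.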